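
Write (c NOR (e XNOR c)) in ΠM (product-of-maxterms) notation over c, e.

ΠM(0, 2, 3) = (c OR e) AND (NOT c OR e) AND (NOT c OR NOT e)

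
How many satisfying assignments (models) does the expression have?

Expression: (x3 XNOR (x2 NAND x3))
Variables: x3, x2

Satisfying assignments: (1,0)
Count: 1 out of 4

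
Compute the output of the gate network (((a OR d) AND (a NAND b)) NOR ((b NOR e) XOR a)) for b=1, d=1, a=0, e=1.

Substituting: (((0 OR 1) AND (0 NAND 1)) NOR ((1 NOR 1) XOR 0))
= 0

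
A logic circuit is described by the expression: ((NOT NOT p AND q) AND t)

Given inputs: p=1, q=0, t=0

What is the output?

Substituting: ((NOT NOT 1 AND 0) AND 0)
= 0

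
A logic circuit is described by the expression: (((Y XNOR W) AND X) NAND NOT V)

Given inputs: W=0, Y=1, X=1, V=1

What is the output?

Substituting: (((1 XNOR 0) AND 1) NAND NOT 1)
= 1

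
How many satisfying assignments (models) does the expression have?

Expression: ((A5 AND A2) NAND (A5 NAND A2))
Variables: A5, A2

Satisfying assignments: (0,0), (0,1), (1,0), (1,1)
Count: 4 out of 4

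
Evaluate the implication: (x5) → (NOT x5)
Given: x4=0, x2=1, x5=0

Antecedent (x5) = 0; consequent (NOT x5) = 1.
0 → 1 = 1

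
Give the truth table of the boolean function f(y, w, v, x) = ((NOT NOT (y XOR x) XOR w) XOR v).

y | w | v | x | Output
----------------------
0 | 0 | 0 | 0 | 0
0 | 0 | 0 | 1 | 1
0 | 0 | 1 | 0 | 1
0 | 0 | 1 | 1 | 0
0 | 1 | 0 | 0 | 1
0 | 1 | 0 | 1 | 0
0 | 1 | 1 | 0 | 0
0 | 1 | 1 | 1 | 1
1 | 0 | 0 | 0 | 1
1 | 0 | 0 | 1 | 0
1 | 0 | 1 | 0 | 0
1 | 0 | 1 | 1 | 1
1 | 1 | 0 | 0 | 0
1 | 1 | 0 | 1 | 1
1 | 1 | 1 | 0 | 1
1 | 1 | 1 | 1 | 0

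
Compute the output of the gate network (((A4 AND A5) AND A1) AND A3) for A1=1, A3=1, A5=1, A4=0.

Substituting: (((0 AND 1) AND 1) AND 1)
= 0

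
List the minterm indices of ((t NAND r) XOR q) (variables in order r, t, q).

Σm(0, 2, 4, 7) = (NOT r AND NOT t AND NOT q) OR (NOT r AND t AND NOT q) OR (r AND NOT t AND NOT q) OR (r AND t AND q)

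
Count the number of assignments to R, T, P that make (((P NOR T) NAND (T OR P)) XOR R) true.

Satisfying assignments: (0,0,0), (0,0,1), (0,1,0), (0,1,1)
Count: 4 out of 8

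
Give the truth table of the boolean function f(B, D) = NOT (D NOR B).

B | D | Output
--------------
0 | 0 | 0
0 | 1 | 1
1 | 0 | 1
1 | 1 | 1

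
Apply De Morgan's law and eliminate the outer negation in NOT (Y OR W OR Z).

NOT Y AND NOT W AND NOT Z
De Morgan's: NOT(OR of terms) = AND of negations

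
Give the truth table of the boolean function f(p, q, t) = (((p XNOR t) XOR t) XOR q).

p | q | t | Output
------------------
0 | 0 | 0 | 1
0 | 0 | 1 | 1
0 | 1 | 0 | 0
0 | 1 | 1 | 0
1 | 0 | 0 | 0
1 | 0 | 1 | 0
1 | 1 | 0 | 1
1 | 1 | 1 | 1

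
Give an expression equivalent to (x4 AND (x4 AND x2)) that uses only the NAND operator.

((x4 NAND ((x4 NAND x2) NAND (x4 NAND x2))) NAND (x4 NAND ((x4 NAND x2) NAND (x4 NAND x2))))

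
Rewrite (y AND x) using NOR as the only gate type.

((y NOR y) NOR (x NOR x))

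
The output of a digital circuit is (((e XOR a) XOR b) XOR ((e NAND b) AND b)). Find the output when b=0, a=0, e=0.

Substituting: (((0 XOR 0) XOR 0) XOR ((0 NAND 0) AND 0))
= 0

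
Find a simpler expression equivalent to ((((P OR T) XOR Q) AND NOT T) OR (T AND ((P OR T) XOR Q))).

By distribution ((E AND v) OR (E AND NOT v) = E):
= ((P OR T) XOR Q)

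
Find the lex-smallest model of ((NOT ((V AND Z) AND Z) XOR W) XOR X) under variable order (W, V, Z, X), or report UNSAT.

W=0, V=0, Z=0, X=0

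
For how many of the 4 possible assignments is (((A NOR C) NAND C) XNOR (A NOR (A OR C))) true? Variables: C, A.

Satisfying assignments: (0,0)
Count: 1 out of 4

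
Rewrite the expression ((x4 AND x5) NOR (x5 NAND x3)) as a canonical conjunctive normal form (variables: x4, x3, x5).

(x4 OR x3 OR x5) AND (x4 OR x3 OR NOT x5) AND (x4 OR NOT x3 OR x5) AND (NOT x4 OR x3 OR x5) AND (NOT x4 OR x3 OR NOT x5) AND (NOT x4 OR NOT x3 OR x5) AND (NOT x4 OR NOT x3 OR NOT x5)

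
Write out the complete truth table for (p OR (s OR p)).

p | s | Output
--------------
0 | 0 | 0
0 | 1 | 1
1 | 0 | 1
1 | 1 | 1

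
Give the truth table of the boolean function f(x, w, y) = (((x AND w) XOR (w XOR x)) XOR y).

x | w | y | Output
------------------
0 | 0 | 0 | 0
0 | 0 | 1 | 1
0 | 1 | 0 | 1
0 | 1 | 1 | 0
1 | 0 | 0 | 1
1 | 0 | 1 | 0
1 | 1 | 0 | 1
1 | 1 | 1 | 0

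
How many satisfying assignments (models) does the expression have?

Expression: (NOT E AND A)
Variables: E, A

Satisfying assignments: (0,1)
Count: 1 out of 4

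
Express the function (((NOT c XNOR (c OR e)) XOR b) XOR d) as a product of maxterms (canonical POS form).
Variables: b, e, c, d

ΠM(0, 2, 5, 6, 9, 11, 12, 15) = (b OR e OR c OR d) AND (b OR e OR NOT c OR d) AND (b OR NOT e OR c OR NOT d) AND (b OR NOT e OR NOT c OR d) AND (NOT b OR e OR c OR NOT d) AND (NOT b OR e OR NOT c OR NOT d) AND (NOT b OR NOT e OR c OR d) AND (NOT b OR NOT e OR NOT c OR NOT d)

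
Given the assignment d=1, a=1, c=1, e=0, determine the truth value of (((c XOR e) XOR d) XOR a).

Substituting: (((1 XOR 0) XOR 1) XOR 1)
= 1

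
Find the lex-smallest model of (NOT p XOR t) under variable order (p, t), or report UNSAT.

p=0, t=0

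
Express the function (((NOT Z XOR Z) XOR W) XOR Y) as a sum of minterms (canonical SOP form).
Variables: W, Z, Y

Σm(0, 2, 5, 7) = (NOT W AND NOT Z AND NOT Y) OR (NOT W AND Z AND NOT Y) OR (W AND NOT Z AND Y) OR (W AND Z AND Y)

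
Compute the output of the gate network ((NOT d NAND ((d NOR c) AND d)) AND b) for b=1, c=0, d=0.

Substituting: ((NOT 0 NAND ((0 NOR 0) AND 0)) AND 1)
= 1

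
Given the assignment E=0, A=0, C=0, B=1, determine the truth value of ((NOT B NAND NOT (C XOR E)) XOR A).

Substituting: ((NOT 1 NAND NOT (0 XOR 0)) XOR 0)
= 1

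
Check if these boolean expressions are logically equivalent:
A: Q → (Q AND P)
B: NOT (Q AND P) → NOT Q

Yes, Contrapositive is always equivalent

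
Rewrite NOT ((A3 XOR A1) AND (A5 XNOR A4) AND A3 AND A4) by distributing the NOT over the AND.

NOT (A3 XOR A1) OR NOT (A5 XNOR A4) OR NOT A3 OR NOT A4
De Morgan's: NOT(AND of terms) = OR of negations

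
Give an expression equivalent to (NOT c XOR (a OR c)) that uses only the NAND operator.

(((c NAND c) NAND ((c NAND c) NAND ((a NAND a) NAND (c NAND c)))) NAND (((a NAND a) NAND (c NAND c)) NAND ((c NAND c) NAND ((a NAND a) NAND (c NAND c)))))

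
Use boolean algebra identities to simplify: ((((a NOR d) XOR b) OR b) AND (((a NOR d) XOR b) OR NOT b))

By distribution ((E OR v) AND (E OR NOT v) = E):
= ((a NOR d) XOR b)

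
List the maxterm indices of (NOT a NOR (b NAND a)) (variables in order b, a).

ΠM(0, 1, 2) = (b OR a) AND (b OR NOT a) AND (NOT b OR a)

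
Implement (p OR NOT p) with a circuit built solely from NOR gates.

((p NOR (p NOR p)) NOR (p NOR (p NOR p)))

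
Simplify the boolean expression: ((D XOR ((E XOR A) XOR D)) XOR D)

By XOR self-cancellation ((E XOR v) XOR v = E):
= ((E XOR A) XOR D)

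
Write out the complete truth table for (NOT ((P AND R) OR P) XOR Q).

Q | R | P | Output
------------------
0 | 0 | 0 | 1
0 | 0 | 1 | 0
0 | 1 | 0 | 1
0 | 1 | 1 | 0
1 | 0 | 0 | 0
1 | 0 | 1 | 1
1 | 1 | 0 | 0
1 | 1 | 1 | 1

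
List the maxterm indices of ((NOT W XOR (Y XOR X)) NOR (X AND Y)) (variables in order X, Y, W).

ΠM(0, 3, 5, 6, 7) = (X OR Y OR W) AND (X OR NOT Y OR NOT W) AND (NOT X OR Y OR NOT W) AND (NOT X OR NOT Y OR W) AND (NOT X OR NOT Y OR NOT W)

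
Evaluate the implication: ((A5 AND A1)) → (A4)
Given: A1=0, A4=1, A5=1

Antecedent ((A5 AND A1)) = 0; consequent (A4) = 1.
0 → 1 = 1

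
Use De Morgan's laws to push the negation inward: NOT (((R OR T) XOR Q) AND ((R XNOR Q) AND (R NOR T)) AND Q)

NOT ((R OR T) XOR Q) OR NOT ((R XNOR Q) AND (R NOR T)) OR NOT Q
De Morgan's: NOT(AND of terms) = OR of negations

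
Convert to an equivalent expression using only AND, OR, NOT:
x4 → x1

NOT x4 OR x1
(Implication elimination: A → B = NOT A OR B)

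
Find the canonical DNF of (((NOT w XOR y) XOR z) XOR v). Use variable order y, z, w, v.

(NOT y AND NOT z AND NOT w AND NOT v) OR (NOT y AND NOT z AND w AND v) OR (NOT y AND z AND NOT w AND v) OR (NOT y AND z AND w AND NOT v) OR (y AND NOT z AND NOT w AND v) OR (y AND NOT z AND w AND NOT v) OR (y AND z AND NOT w AND NOT v) OR (y AND z AND w AND v)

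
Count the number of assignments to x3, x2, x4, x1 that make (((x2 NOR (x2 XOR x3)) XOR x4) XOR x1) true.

Satisfying assignments: (0,0,0,0), (0,0,1,1), (0,1,0,1), (0,1,1,0), (1,0,0,1), (1,0,1,0), (1,1,0,1), (1,1,1,0)
Count: 8 out of 16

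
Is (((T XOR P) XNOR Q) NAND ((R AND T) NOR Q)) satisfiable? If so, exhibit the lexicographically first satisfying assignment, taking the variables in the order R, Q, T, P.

R=0, Q=0, T=0, P=1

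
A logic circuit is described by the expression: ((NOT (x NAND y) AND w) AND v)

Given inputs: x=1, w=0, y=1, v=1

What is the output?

Substituting: ((NOT (1 NAND 1) AND 0) AND 1)
= 0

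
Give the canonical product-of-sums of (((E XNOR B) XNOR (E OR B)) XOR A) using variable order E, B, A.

ΠM(0, 2, 4, 7) = (E OR B OR A) AND (E OR NOT B OR A) AND (NOT E OR B OR A) AND (NOT E OR NOT B OR NOT A)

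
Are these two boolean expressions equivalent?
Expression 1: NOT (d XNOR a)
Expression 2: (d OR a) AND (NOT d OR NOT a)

Yes, they are equivalent — the two output columns agree on all 4 assignments:
d | a | Expression 1 | Expression 2
-----------------------------------
0 | 0 | 0 | 0
0 | 1 | 1 | 1
1 | 0 | 1 | 1
1 | 1 | 0 | 0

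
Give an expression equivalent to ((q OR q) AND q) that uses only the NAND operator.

((((q NAND q) NAND (q NAND q)) NAND q) NAND (((q NAND q) NAND (q NAND q)) NAND q))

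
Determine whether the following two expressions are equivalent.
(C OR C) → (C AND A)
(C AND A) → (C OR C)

No, Converse is not equivalent to original (counterexample: A=0, C=1)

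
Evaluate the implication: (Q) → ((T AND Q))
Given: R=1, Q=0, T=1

Antecedent (Q) = 0; consequent ((T AND Q)) = 0.
0 → 0 = 1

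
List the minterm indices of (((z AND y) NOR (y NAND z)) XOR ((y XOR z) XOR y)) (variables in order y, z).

Σm(1, 3) = (NOT y AND z) OR (y AND z)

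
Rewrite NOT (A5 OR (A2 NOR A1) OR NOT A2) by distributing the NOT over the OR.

NOT A5 AND NOT (A2 NOR A1) AND A2
De Morgan's: NOT(OR of terms) = AND of negations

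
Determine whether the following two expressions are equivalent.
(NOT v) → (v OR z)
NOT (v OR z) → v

Yes, Contrapositive is always equivalent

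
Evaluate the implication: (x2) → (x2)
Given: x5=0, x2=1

Antecedent (x2) = 1; consequent (x2) = 1.
1 → 1 = 1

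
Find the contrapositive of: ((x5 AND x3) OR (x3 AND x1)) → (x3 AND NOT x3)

Contrapositive: NOT (x3 AND NOT x3) → NOT ((x5 AND x3) OR (x3 AND x1))
Note: A statement and its contrapositive are logically equivalent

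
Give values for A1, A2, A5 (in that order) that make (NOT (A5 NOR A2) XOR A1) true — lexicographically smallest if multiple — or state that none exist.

A1=0, A2=0, A5=1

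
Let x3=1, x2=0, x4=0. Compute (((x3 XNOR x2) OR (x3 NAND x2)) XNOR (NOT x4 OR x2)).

Substituting: (((1 XNOR 0) OR (1 NAND 0)) XNOR (NOT 0 OR 0))
= 1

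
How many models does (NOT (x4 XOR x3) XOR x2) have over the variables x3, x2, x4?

Satisfying assignments: (0,0,0), (0,1,1), (1,0,1), (1,1,0)
Count: 4 out of 8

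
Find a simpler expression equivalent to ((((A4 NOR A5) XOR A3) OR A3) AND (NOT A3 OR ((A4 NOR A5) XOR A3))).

By distribution ((E OR v) AND (E OR NOT v) = E):
= ((A4 NOR A5) XOR A3)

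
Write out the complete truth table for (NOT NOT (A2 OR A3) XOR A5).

A3 | A2 | A5 | Output
---------------------
0 | 0 | 0 | 0
0 | 0 | 1 | 1
0 | 1 | 0 | 1
0 | 1 | 1 | 0
1 | 0 | 0 | 1
1 | 0 | 1 | 0
1 | 1 | 0 | 1
1 | 1 | 1 | 0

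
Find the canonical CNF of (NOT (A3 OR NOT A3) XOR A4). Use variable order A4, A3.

(A4 OR A3) AND (A4 OR NOT A3)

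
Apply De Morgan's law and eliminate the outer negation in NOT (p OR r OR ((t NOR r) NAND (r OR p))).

NOT p AND NOT r AND NOT ((t NOR r) NAND (r OR p))
De Morgan's: NOT(OR of terms) = AND of negations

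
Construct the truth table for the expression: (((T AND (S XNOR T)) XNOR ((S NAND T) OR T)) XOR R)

S | R | T | Output
------------------
0 | 0 | 0 | 0
0 | 0 | 1 | 0
0 | 1 | 0 | 1
0 | 1 | 1 | 1
1 | 0 | 0 | 0
1 | 0 | 1 | 1
1 | 1 | 0 | 1
1 | 1 | 1 | 0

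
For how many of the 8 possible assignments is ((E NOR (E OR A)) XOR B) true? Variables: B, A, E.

Satisfying assignments: (0,0,0), (1,0,1), (1,1,0), (1,1,1)
Count: 4 out of 8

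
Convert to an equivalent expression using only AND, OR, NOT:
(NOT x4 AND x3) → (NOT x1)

NOT (NOT x4 AND x3) OR (NOT x1)
(Implication elimination: A → B = NOT A OR B)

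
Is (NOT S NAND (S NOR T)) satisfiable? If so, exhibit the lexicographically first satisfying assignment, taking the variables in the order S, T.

S=0, T=1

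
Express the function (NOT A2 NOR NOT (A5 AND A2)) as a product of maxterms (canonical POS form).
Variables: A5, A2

ΠM(0, 1, 2) = (A5 OR A2) AND (A5 OR NOT A2) AND (NOT A5 OR A2)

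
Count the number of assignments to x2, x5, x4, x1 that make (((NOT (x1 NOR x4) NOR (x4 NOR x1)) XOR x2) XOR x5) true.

Satisfying assignments: (0,1,0,0), (0,1,0,1), (0,1,1,0), (0,1,1,1), (1,0,0,0), (1,0,0,1), (1,0,1,0), (1,0,1,1)
Count: 8 out of 16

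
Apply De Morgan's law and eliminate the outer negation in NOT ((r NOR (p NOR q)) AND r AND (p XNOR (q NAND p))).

NOT (r NOR (p NOR q)) OR NOT r OR NOT (p XNOR (q NAND p))
De Morgan's: NOT(AND of terms) = OR of negations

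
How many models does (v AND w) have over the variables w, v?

Satisfying assignments: (1,1)
Count: 1 out of 4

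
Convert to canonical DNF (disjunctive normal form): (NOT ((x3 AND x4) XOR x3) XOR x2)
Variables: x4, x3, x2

(NOT x4 AND NOT x3 AND NOT x2) OR (NOT x4 AND x3 AND x2) OR (x4 AND NOT x3 AND NOT x2) OR (x4 AND x3 AND NOT x2)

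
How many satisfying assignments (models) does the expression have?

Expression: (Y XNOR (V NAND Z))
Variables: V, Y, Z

Satisfying assignments: (0,1,0), (0,1,1), (1,0,1), (1,1,0)
Count: 4 out of 8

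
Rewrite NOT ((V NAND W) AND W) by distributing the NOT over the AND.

NOT (V NAND W) OR NOT W
De Morgan's: NOT(AND of terms) = OR of negations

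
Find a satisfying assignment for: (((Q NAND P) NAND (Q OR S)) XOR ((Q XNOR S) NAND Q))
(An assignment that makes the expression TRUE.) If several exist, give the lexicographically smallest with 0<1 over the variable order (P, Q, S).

P=0, Q=0, S=1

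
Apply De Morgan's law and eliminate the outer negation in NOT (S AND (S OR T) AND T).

NOT S OR NOT (S OR T) OR NOT T
De Morgan's: NOT(AND of terms) = OR of negations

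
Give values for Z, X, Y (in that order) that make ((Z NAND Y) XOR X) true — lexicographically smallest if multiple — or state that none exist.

Z=0, X=0, Y=0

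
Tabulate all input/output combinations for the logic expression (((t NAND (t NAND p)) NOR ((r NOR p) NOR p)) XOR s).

s | t | p | r | Output
----------------------
0 | 0 | 0 | 0 | 0
0 | 0 | 0 | 1 | 0
0 | 0 | 1 | 0 | 0
0 | 0 | 1 | 1 | 0
0 | 1 | 0 | 0 | 1
0 | 1 | 0 | 1 | 0
0 | 1 | 1 | 0 | 0
0 | 1 | 1 | 1 | 0
1 | 0 | 0 | 0 | 1
1 | 0 | 0 | 1 | 1
1 | 0 | 1 | 0 | 1
1 | 0 | 1 | 1 | 1
1 | 1 | 0 | 0 | 0
1 | 1 | 0 | 1 | 1
1 | 1 | 1 | 0 | 1
1 | 1 | 1 | 1 | 1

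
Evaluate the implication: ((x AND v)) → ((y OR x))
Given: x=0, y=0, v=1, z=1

Antecedent ((x AND v)) = 0; consequent ((y OR x)) = 0.
0 → 0 = 1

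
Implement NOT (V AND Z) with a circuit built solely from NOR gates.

(((V NOR V) NOR (Z NOR Z)) NOR ((V NOR V) NOR (Z NOR Z)))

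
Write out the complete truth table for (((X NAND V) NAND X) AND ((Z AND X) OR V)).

X | V | Z | Output
------------------
0 | 0 | 0 | 0
0 | 0 | 1 | 0
0 | 1 | 0 | 1
0 | 1 | 1 | 1
1 | 0 | 0 | 0
1 | 0 | 1 | 0
1 | 1 | 0 | 1
1 | 1 | 1 | 1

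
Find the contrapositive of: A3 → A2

Contrapositive: NOT A2 → NOT A3
Note: A statement and its contrapositive are logically equivalent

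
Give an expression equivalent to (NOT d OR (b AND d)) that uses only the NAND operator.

(((d NAND d) NAND (d NAND d)) NAND (((b NAND d) NAND (b NAND d)) NAND ((b NAND d) NAND (b NAND d))))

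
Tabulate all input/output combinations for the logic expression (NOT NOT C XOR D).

C | D | Output
--------------
0 | 0 | 0
0 | 1 | 1
1 | 0 | 1
1 | 1 | 0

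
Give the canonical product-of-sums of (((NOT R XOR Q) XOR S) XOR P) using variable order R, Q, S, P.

ΠM(1, 2, 4, 7, 8, 11, 13, 14) = (R OR Q OR S OR NOT P) AND (R OR Q OR NOT S OR P) AND (R OR NOT Q OR S OR P) AND (R OR NOT Q OR NOT S OR NOT P) AND (NOT R OR Q OR S OR P) AND (NOT R OR Q OR NOT S OR NOT P) AND (NOT R OR NOT Q OR S OR NOT P) AND (NOT R OR NOT Q OR NOT S OR P)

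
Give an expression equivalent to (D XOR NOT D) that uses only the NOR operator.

((((D NOR (D NOR D)) NOR (D NOR (D NOR D))) NOR ((D NOR (D NOR D)) NOR (D NOR (D NOR D)))) NOR ((((D NOR D) NOR ((D NOR D) NOR (D NOR D))) NOR ((D NOR D) NOR ((D NOR D) NOR (D NOR D)))) NOR (((D NOR D) NOR ((D NOR D) NOR (D NOR D))) NOR ((D NOR D) NOR ((D NOR D) NOR (D NOR D))))))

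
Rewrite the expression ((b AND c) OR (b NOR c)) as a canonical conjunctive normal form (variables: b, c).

(b OR NOT c) AND (NOT b OR c)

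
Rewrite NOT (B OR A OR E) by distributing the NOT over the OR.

NOT B AND NOT A AND NOT E
De Morgan's: NOT(OR of terms) = AND of negations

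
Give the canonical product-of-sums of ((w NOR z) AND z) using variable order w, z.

ΠM(0, 1, 2, 3) = (w OR z) AND (w OR NOT z) AND (NOT w OR z) AND (NOT w OR NOT z)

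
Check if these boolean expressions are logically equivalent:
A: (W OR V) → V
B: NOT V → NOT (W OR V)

Yes, Contrapositive is always equivalent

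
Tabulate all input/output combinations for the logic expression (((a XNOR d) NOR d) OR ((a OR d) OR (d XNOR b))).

b | d | a | Output
------------------
0 | 0 | 0 | 1
0 | 0 | 1 | 1
0 | 1 | 0 | 1
0 | 1 | 1 | 1
1 | 0 | 0 | 0
1 | 0 | 1 | 1
1 | 1 | 0 | 1
1 | 1 | 1 | 1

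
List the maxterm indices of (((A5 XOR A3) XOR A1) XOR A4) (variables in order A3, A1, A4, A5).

ΠM(0, 3, 5, 6, 9, 10, 12, 15) = (A3 OR A1 OR A4 OR A5) AND (A3 OR A1 OR NOT A4 OR NOT A5) AND (A3 OR NOT A1 OR A4 OR NOT A5) AND (A3 OR NOT A1 OR NOT A4 OR A5) AND (NOT A3 OR A1 OR A4 OR NOT A5) AND (NOT A3 OR A1 OR NOT A4 OR A5) AND (NOT A3 OR NOT A1 OR A4 OR A5) AND (NOT A3 OR NOT A1 OR NOT A4 OR NOT A5)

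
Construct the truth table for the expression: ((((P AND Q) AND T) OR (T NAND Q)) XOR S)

Q | P | S | T | Output
----------------------
0 | 0 | 0 | 0 | 1
0 | 0 | 0 | 1 | 1
0 | 0 | 1 | 0 | 0
0 | 0 | 1 | 1 | 0
0 | 1 | 0 | 0 | 1
0 | 1 | 0 | 1 | 1
0 | 1 | 1 | 0 | 0
0 | 1 | 1 | 1 | 0
1 | 0 | 0 | 0 | 1
1 | 0 | 0 | 1 | 0
1 | 0 | 1 | 0 | 0
1 | 0 | 1 | 1 | 1
1 | 1 | 0 | 0 | 1
1 | 1 | 0 | 1 | 1
1 | 1 | 1 | 0 | 0
1 | 1 | 1 | 1 | 0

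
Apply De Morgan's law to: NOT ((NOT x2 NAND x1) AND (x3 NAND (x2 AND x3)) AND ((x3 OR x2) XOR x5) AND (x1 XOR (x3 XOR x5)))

NOT (NOT x2 NAND x1) OR NOT (x3 NAND (x2 AND x3)) OR NOT ((x3 OR x2) XOR x5) OR NOT (x1 XOR (x3 XOR x5))
De Morgan's: NOT(AND of terms) = OR of negations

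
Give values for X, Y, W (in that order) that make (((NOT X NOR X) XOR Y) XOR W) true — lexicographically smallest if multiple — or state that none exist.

X=0, Y=0, W=1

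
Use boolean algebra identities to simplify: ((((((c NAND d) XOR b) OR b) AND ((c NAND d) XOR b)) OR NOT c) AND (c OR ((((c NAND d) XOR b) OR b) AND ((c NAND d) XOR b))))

By distribution ((E OR v) AND (E OR NOT v) = E) then absorption (E AND (E OR v) = E):
= ((c NAND d) XOR b)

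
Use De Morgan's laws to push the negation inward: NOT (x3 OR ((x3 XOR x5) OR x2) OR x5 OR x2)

NOT x3 AND NOT ((x3 XOR x5) OR x2) AND NOT x5 AND NOT x2
De Morgan's: NOT(OR of terms) = AND of negations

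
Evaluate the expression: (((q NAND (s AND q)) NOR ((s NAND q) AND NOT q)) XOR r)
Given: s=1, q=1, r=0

Substituting: (((1 NAND (1 AND 1)) NOR ((1 NAND 1) AND NOT 1)) XOR 0)
= 1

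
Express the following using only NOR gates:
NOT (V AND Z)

(((V NOR V) NOR (Z NOR Z)) NOR ((V NOR V) NOR (Z NOR Z)))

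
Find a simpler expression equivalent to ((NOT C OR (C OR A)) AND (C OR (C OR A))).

By distribution ((E OR v) AND (E OR NOT v) = E):
= (C OR A)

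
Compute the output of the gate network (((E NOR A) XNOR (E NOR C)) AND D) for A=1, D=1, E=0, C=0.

Substituting: (((0 NOR 1) XNOR (0 NOR 0)) AND 1)
= 0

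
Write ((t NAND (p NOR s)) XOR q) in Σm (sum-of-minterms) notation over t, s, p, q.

Σm(0, 2, 4, 6, 9, 10, 12, 14) = (NOT t AND NOT s AND NOT p AND NOT q) OR (NOT t AND NOT s AND p AND NOT q) OR (NOT t AND s AND NOT p AND NOT q) OR (NOT t AND s AND p AND NOT q) OR (t AND NOT s AND NOT p AND q) OR (t AND NOT s AND p AND NOT q) OR (t AND s AND NOT p AND NOT q) OR (t AND s AND p AND NOT q)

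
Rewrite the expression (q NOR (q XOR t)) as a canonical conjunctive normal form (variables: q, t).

(q OR NOT t) AND (NOT q OR t) AND (NOT q OR NOT t)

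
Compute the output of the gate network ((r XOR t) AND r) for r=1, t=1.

Substituting: ((1 XOR 1) AND 1)
= 0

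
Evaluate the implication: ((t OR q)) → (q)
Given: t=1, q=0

Antecedent ((t OR q)) = 1; consequent (q) = 0.
1 → 0 = 0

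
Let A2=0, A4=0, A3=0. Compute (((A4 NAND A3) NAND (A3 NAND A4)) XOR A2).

Substituting: (((0 NAND 0) NAND (0 NAND 0)) XOR 0)
= 0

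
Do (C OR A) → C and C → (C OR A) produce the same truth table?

No, Converse is not equivalent to original (counterexample: C=0, A=1)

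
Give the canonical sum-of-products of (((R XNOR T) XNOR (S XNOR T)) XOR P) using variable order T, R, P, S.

Σm(0, 3, 5, 6, 8, 11, 13, 14) = (NOT T AND NOT R AND NOT P AND NOT S) OR (NOT T AND NOT R AND P AND S) OR (NOT T AND R AND NOT P AND S) OR (NOT T AND R AND P AND NOT S) OR (T AND NOT R AND NOT P AND NOT S) OR (T AND NOT R AND P AND S) OR (T AND R AND NOT P AND S) OR (T AND R AND P AND NOT S)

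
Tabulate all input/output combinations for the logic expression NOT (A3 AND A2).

A3 | A2 | Output
----------------
0 | 0 | 1
0 | 1 | 1
1 | 0 | 1
1 | 1 | 0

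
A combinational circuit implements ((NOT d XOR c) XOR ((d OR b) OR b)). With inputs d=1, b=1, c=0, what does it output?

Substituting: ((NOT 1 XOR 0) XOR ((1 OR 1) OR 1))
= 1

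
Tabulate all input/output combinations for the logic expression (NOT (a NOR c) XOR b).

c | b | a | Output
------------------
0 | 0 | 0 | 0
0 | 0 | 1 | 1
0 | 1 | 0 | 1
0 | 1 | 1 | 0
1 | 0 | 0 | 1
1 | 0 | 1 | 1
1 | 1 | 0 | 0
1 | 1 | 1 | 0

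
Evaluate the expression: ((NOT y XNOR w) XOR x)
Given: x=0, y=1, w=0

Substituting: ((NOT 1 XNOR 0) XOR 0)
= 1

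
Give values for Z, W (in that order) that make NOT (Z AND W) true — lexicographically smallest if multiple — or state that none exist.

Z=0, W=0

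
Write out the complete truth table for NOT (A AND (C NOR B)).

A | B | C | Output
------------------
0 | 0 | 0 | 1
0 | 0 | 1 | 1
0 | 1 | 0 | 1
0 | 1 | 1 | 1
1 | 0 | 0 | 0
1 | 0 | 1 | 1
1 | 1 | 0 | 1
1 | 1 | 1 | 1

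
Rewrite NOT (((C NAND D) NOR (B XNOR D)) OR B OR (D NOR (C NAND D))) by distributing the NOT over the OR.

NOT ((C NAND D) NOR (B XNOR D)) AND NOT B AND NOT (D NOR (C NAND D))
De Morgan's: NOT(OR of terms) = AND of negations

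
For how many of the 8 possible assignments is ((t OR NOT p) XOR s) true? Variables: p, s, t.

Satisfying assignments: (0,0,0), (0,0,1), (1,0,1), (1,1,0)
Count: 4 out of 8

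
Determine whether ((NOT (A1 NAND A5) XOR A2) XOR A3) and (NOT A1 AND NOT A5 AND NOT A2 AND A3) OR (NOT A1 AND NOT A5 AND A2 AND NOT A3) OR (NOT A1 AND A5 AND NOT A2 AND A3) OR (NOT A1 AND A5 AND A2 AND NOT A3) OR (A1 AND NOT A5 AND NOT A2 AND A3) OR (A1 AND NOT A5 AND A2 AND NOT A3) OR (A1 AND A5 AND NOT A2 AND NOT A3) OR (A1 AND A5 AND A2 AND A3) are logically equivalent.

Yes, they are equivalent — the two output columns agree on all 16 assignments:
A1 | A5 | A2 | A3 | Expression 1 | Expression 2
-----------------------------------------------
0 | 0 | 0 | 0 | 0 | 0
0 | 0 | 0 | 1 | 1 | 1
0 | 0 | 1 | 0 | 1 | 1
0 | 0 | 1 | 1 | 0 | 0
0 | 1 | 0 | 0 | 0 | 0
0 | 1 | 0 | 1 | 1 | 1
0 | 1 | 1 | 0 | 1 | 1
0 | 1 | 1 | 1 | 0 | 0
1 | 0 | 0 | 0 | 0 | 0
1 | 0 | 0 | 1 | 1 | 1
1 | 0 | 1 | 0 | 1 | 1
1 | 0 | 1 | 1 | 0 | 0
1 | 1 | 0 | 0 | 1 | 1
1 | 1 | 0 | 1 | 0 | 0
1 | 1 | 1 | 0 | 0 | 0
1 | 1 | 1 | 1 | 1 | 1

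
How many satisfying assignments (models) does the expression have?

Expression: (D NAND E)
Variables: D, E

Satisfying assignments: (0,0), (0,1), (1,0)
Count: 3 out of 4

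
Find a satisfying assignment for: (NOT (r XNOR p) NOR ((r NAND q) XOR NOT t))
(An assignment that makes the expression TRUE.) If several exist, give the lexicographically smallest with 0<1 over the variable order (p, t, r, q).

p=0, t=0, r=0, q=0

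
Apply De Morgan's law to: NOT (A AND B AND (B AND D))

NOT A OR NOT B OR NOT (B AND D)
De Morgan's: NOT(AND of terms) = OR of negations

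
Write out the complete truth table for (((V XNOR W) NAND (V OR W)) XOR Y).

Y | V | W | Output
------------------
0 | 0 | 0 | 1
0 | 0 | 1 | 1
0 | 1 | 0 | 1
0 | 1 | 1 | 0
1 | 0 | 0 | 0
1 | 0 | 1 | 0
1 | 1 | 0 | 0
1 | 1 | 1 | 1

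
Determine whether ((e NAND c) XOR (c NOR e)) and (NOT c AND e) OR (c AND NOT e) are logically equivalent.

Yes, they are equivalent — the two output columns agree on all 4 assignments:
c | e | Expression 1 | Expression 2
-----------------------------------
0 | 0 | 0 | 0
0 | 1 | 1 | 1
1 | 0 | 1 | 1
1 | 1 | 0 | 0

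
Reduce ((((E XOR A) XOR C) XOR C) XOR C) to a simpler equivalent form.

By XOR self-cancellation ((E XOR v) XOR v = E):
= ((E XOR A) XOR C)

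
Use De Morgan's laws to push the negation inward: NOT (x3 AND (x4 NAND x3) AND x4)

NOT x3 OR NOT (x4 NAND x3) OR NOT x4
De Morgan's: NOT(AND of terms) = OR of negations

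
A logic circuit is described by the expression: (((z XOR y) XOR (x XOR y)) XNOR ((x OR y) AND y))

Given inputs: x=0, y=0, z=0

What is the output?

Substituting: (((0 XOR 0) XOR (0 XOR 0)) XNOR ((0 OR 0) AND 0))
= 1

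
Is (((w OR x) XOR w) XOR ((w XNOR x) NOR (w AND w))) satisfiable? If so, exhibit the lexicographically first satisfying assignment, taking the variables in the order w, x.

UNSATISFIABLE - no assignment makes this expression true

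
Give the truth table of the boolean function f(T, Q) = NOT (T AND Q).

T | Q | Output
--------------
0 | 0 | 1
0 | 1 | 1
1 | 0 | 1
1 | 1 | 0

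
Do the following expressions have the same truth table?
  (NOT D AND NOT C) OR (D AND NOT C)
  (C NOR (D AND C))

Yes, they are equivalent — the two output columns agree on all 4 assignments:
D | C | Expression 1 | Expression 2
-----------------------------------
0 | 0 | 1 | 1
0 | 1 | 0 | 0
1 | 0 | 1 | 1
1 | 1 | 0 | 0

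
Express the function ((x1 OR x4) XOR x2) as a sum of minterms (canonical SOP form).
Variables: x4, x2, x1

Σm(1, 2, 4, 5) = (NOT x4 AND NOT x2 AND x1) OR (NOT x4 AND x2 AND NOT x1) OR (x4 AND NOT x2 AND NOT x1) OR (x4 AND NOT x2 AND x1)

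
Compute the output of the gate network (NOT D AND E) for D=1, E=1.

Substituting: (NOT 1 AND 1)
= 0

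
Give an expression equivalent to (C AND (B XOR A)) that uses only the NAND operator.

((C NAND ((B NAND (B NAND A)) NAND (A NAND (B NAND A)))) NAND (C NAND ((B NAND (B NAND A)) NAND (A NAND (B NAND A)))))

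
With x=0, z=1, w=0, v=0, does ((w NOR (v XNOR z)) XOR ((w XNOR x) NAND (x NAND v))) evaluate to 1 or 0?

Substituting: ((0 NOR (0 XNOR 1)) XOR ((0 XNOR 0) NAND (0 NAND 0)))
= 1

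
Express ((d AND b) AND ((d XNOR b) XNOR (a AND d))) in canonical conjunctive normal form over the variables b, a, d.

(b OR a OR d) AND (b OR a OR NOT d) AND (b OR NOT a OR d) AND (b OR NOT a OR NOT d) AND (NOT b OR a OR d) AND (NOT b OR a OR NOT d) AND (NOT b OR NOT a OR d)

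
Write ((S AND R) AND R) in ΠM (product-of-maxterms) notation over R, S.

ΠM(0, 1, 2) = (R OR S) AND (R OR NOT S) AND (NOT R OR S)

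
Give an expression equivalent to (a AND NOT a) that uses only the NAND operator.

((a NAND (a NAND a)) NAND (a NAND (a NAND a)))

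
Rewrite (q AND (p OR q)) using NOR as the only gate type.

((q NOR q) NOR (((p NOR q) NOR (p NOR q)) NOR ((p NOR q) NOR (p NOR q))))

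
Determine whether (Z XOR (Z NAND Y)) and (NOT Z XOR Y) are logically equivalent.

No. Counterexample: with Z=0, Y=1, Expression 1 = 1 but Expression 2 = 0.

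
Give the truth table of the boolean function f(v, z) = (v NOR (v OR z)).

v | z | Output
--------------
0 | 0 | 1
0 | 1 | 0
1 | 0 | 0
1 | 1 | 0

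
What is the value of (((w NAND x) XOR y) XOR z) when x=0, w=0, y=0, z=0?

Substituting: (((0 NAND 0) XOR 0) XOR 0)
= 1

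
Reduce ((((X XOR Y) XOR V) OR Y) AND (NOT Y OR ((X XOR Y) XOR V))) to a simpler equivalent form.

By distribution ((E OR v) AND (E OR NOT v) = E):
= ((X XOR Y) XOR V)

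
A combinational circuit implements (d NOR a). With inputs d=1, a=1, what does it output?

Substituting: (1 NOR 1)
= 0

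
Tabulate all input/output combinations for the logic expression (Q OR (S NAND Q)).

S | Q | Output
--------------
0 | 0 | 1
0 | 1 | 1
1 | 0 | 1
1 | 1 | 1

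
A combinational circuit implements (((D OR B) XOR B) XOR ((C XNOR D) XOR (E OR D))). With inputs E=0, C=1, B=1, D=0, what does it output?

Substituting: (((0 OR 1) XOR 1) XOR ((1 XNOR 0) XOR (0 OR 0)))
= 0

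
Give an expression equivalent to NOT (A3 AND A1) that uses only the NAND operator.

(((A3 NAND A1) NAND (A3 NAND A1)) NAND ((A3 NAND A1) NAND (A3 NAND A1)))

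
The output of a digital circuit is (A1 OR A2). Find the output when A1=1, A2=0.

Substituting: (1 OR 0)
= 1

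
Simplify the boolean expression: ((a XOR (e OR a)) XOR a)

By XOR self-cancellation ((E XOR v) XOR v = E):
= (e OR a)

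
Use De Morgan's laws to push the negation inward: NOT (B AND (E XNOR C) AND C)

NOT B OR NOT (E XNOR C) OR NOT C
De Morgan's: NOT(AND of terms) = OR of negations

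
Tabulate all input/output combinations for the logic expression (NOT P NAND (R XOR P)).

R | P | Output
--------------
0 | 0 | 1
0 | 1 | 1
1 | 0 | 0
1 | 1 | 1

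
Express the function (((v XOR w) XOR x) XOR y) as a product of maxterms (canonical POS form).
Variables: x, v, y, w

ΠM(0, 3, 5, 6, 9, 10, 12, 15) = (x OR v OR y OR w) AND (x OR v OR NOT y OR NOT w) AND (x OR NOT v OR y OR NOT w) AND (x OR NOT v OR NOT y OR w) AND (NOT x OR v OR y OR NOT w) AND (NOT x OR v OR NOT y OR w) AND (NOT x OR NOT v OR y OR w) AND (NOT x OR NOT v OR NOT y OR NOT w)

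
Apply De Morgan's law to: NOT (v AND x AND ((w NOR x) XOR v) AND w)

NOT v OR NOT x OR NOT ((w NOR x) XOR v) OR NOT w
De Morgan's: NOT(AND of terms) = OR of negations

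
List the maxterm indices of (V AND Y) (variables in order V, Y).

ΠM(0, 1, 2) = (V OR Y) AND (V OR NOT Y) AND (NOT V OR Y)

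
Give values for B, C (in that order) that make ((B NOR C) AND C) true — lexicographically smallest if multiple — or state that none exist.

UNSATISFIABLE - no assignment makes this expression true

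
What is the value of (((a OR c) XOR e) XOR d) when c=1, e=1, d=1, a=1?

Substituting: (((1 OR 1) XOR 1) XOR 1)
= 1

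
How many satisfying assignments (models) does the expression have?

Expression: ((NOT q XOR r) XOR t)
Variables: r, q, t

Satisfying assignments: (0,0,0), (0,1,1), (1,0,1), (1,1,0)
Count: 4 out of 8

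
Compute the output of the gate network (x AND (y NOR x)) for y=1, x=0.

Substituting: (0 AND (1 NOR 0))
= 0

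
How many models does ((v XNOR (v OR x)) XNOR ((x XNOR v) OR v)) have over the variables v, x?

Satisfying assignments: (0,0), (0,1), (1,0), (1,1)
Count: 4 out of 4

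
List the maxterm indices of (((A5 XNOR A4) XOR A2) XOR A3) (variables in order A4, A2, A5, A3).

ΠM(1, 2, 4, 7, 8, 11, 13, 14) = (A4 OR A2 OR A5 OR NOT A3) AND (A4 OR A2 OR NOT A5 OR A3) AND (A4 OR NOT A2 OR A5 OR A3) AND (A4 OR NOT A2 OR NOT A5 OR NOT A3) AND (NOT A4 OR A2 OR A5 OR A3) AND (NOT A4 OR A2 OR NOT A5 OR NOT A3) AND (NOT A4 OR NOT A2 OR A5 OR NOT A3) AND (NOT A4 OR NOT A2 OR NOT A5 OR A3)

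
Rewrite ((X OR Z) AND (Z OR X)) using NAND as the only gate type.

((((X NAND X) NAND (Z NAND Z)) NAND ((Z NAND Z) NAND (X NAND X))) NAND (((X NAND X) NAND (Z NAND Z)) NAND ((Z NAND Z) NAND (X NAND X))))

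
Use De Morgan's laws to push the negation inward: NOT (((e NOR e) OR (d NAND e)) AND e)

NOT ((e NOR e) OR (d NAND e)) OR NOT e
De Morgan's: NOT(AND of terms) = OR of negations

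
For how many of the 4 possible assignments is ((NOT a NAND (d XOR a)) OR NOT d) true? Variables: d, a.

Satisfying assignments: (0,0), (0,1), (1,1)
Count: 3 out of 4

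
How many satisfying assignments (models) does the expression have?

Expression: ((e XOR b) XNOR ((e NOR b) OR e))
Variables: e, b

Satisfying assignments: (1,0)
Count: 1 out of 4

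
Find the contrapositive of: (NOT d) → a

Contrapositive: NOT a → d
Note: A statement and its contrapositive are logically equivalent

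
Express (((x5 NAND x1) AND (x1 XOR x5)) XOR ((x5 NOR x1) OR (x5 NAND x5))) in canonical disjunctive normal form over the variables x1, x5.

(NOT x1 AND NOT x5) OR (NOT x1 AND x5)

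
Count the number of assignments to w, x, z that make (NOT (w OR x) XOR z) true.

Satisfying assignments: (0,0,0), (0,1,1), (1,0,1), (1,1,1)
Count: 4 out of 8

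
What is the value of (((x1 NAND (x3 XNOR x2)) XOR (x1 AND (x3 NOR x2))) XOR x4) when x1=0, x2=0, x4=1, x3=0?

Substituting: (((0 NAND (0 XNOR 0)) XOR (0 AND (0 NOR 0))) XOR 1)
= 0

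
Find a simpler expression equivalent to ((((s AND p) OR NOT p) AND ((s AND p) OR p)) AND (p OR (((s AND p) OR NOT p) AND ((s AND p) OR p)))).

By absorption (E AND (E OR v) = E) then distribution ((E OR v) AND (E OR NOT v) = E):
= (s AND p)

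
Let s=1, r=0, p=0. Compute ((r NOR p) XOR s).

Substituting: ((0 NOR 0) XOR 1)
= 0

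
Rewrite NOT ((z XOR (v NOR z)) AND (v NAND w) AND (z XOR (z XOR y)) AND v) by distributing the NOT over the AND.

NOT (z XOR (v NOR z)) OR NOT (v NAND w) OR NOT (z XOR (z XOR y)) OR NOT v
De Morgan's: NOT(AND of terms) = OR of negations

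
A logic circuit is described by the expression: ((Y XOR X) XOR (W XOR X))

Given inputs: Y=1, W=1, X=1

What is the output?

Substituting: ((1 XOR 1) XOR (1 XOR 1))
= 0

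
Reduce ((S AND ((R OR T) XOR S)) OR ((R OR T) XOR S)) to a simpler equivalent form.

By absorption (E OR (E AND v) = E):
= ((R OR T) XOR S)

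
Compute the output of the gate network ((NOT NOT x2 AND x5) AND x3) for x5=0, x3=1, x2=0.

Substituting: ((NOT NOT 0 AND 0) AND 1)
= 0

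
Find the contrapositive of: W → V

Contrapositive: NOT V → NOT W
Note: A statement and its contrapositive are logically equivalent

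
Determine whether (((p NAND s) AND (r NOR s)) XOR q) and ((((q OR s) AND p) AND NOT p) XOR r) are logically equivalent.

No. Counterexample: with q=0, p=0, s=0, r=0, Expression 1 = 1 but Expression 2 = 0.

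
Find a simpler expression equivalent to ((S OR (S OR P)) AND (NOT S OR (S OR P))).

By distribution ((E OR v) AND (E OR NOT v) = E):
= (S OR P)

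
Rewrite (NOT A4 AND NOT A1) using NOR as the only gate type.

(((A4 NOR A4) NOR (A4 NOR A4)) NOR ((A1 NOR A1) NOR (A1 NOR A1)))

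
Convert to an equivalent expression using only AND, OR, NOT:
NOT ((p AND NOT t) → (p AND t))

(p AND NOT t) AND NOT (p AND t)
(Negated implication: NOT(A → B) = A AND NOT B)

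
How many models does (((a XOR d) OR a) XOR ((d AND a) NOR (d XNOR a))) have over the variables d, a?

Satisfying assignments: (1,1)
Count: 1 out of 4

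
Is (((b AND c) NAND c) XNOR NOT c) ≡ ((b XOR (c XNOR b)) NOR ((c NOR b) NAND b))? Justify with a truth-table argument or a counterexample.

No. Counterexample: with c=0, b=0, Expression 1 = 1 but Expression 2 = 0.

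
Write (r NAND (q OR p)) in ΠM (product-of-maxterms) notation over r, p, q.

ΠM(5, 6, 7) = (NOT r OR p OR NOT q) AND (NOT r OR NOT p OR q) AND (NOT r OR NOT p OR NOT q)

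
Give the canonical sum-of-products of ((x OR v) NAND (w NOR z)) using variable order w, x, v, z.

Σm(0, 1, 3, 5, 7, 8, 9, 10, 11, 12, 13, 14, 15) = (NOT w AND NOT x AND NOT v AND NOT z) OR (NOT w AND NOT x AND NOT v AND z) OR (NOT w AND NOT x AND v AND z) OR (NOT w AND x AND NOT v AND z) OR (NOT w AND x AND v AND z) OR (w AND NOT x AND NOT v AND NOT z) OR (w AND NOT x AND NOT v AND z) OR (w AND NOT x AND v AND NOT z) OR (w AND NOT x AND v AND z) OR (w AND x AND NOT v AND NOT z) OR (w AND x AND NOT v AND z) OR (w AND x AND v AND NOT z) OR (w AND x AND v AND z)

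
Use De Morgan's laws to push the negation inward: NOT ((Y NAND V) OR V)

NOT (Y NAND V) AND NOT V
De Morgan's: NOT(OR of terms) = AND of negations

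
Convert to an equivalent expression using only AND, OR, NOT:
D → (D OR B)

NOT D OR (D OR B)
(Implication elimination: A → B = NOT A OR B)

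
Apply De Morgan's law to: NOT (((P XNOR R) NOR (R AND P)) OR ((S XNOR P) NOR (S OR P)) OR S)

NOT ((P XNOR R) NOR (R AND P)) AND NOT ((S XNOR P) NOR (S OR P)) AND NOT S
De Morgan's: NOT(OR of terms) = AND of negations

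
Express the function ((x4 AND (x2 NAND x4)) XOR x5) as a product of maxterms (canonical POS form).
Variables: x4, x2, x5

ΠM(0, 2, 5, 6) = (x4 OR x2 OR x5) AND (x4 OR NOT x2 OR x5) AND (NOT x4 OR x2 OR NOT x5) AND (NOT x4 OR NOT x2 OR x5)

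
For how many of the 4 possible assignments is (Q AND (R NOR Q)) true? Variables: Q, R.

No assignment satisfies the expression.
Count: 0 out of 4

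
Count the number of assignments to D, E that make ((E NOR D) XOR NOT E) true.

Satisfying assignments: (1,0)
Count: 1 out of 4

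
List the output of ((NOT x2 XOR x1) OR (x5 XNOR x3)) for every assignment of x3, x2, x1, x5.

x3 | x2 | x1 | x5 | Output
--------------------------
0 | 0 | 0 | 0 | 1
0 | 0 | 0 | 1 | 1
0 | 0 | 1 | 0 | 1
0 | 0 | 1 | 1 | 0
0 | 1 | 0 | 0 | 1
0 | 1 | 0 | 1 | 0
0 | 1 | 1 | 0 | 1
0 | 1 | 1 | 1 | 1
1 | 0 | 0 | 0 | 1
1 | 0 | 0 | 1 | 1
1 | 0 | 1 | 0 | 0
1 | 0 | 1 | 1 | 1
1 | 1 | 0 | 0 | 0
1 | 1 | 0 | 1 | 1
1 | 1 | 1 | 0 | 1
1 | 1 | 1 | 1 | 1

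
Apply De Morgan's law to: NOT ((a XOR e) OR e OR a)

NOT (a XOR e) AND NOT e AND NOT a
De Morgan's: NOT(OR of terms) = AND of negations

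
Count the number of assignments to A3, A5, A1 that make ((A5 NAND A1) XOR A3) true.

Satisfying assignments: (0,0,0), (0,0,1), (0,1,0), (1,1,1)
Count: 4 out of 8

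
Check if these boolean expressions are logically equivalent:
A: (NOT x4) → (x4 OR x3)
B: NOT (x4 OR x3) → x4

Yes, Contrapositive is always equivalent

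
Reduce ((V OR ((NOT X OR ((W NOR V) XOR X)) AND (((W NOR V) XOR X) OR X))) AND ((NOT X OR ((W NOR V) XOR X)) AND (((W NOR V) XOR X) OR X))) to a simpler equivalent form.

By absorption (E AND (E OR v) = E) then distribution ((E OR v) AND (E OR NOT v) = E):
= ((W NOR V) XOR X)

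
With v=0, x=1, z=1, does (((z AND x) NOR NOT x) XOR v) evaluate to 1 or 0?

Substituting: (((1 AND 1) NOR NOT 1) XOR 0)
= 0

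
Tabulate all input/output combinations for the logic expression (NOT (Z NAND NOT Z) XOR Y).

Z | Y | Output
--------------
0 | 0 | 0
0 | 1 | 1
1 | 0 | 0
1 | 1 | 1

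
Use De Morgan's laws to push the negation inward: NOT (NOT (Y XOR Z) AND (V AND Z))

(Y XOR Z) OR NOT (V AND Z)
De Morgan's: NOT(AND of terms) = OR of negations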